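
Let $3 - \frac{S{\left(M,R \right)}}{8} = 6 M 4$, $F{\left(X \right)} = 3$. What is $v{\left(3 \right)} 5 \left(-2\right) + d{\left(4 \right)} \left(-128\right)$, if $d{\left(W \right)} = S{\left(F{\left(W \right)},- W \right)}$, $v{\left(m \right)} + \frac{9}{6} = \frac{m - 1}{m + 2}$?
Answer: $70667$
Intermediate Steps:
$v{\left(m \right)} = - \frac{3}{2} + \frac{-1 + m}{2 + m}$ ($v{\left(m \right)} = - \frac{3}{2} + \frac{m - 1}{m + 2} = - \frac{3}{2} + \frac{-1 + m}{2 + m}$)
$S{\left(M,R \right)} = 24 - 192 M$ ($S{\left(M,R \right)} = 24 - 8 \cdot 6 M 4 = 24 - 8 \cdot 24 M = 24 - 192 M$)
$d{\left(W \right)} = -552$ ($d{\left(W \right)} = 24 - 576 = -552$)
$v{\left(3 \right)} 5 \left(-2\right) + d{\left(4 \right)} \left(-128\right) = \frac{-8 - 3}{2 \left(2 + 3\right)} 5 \left(-2\right) - -70656 = \frac{-8 - 3}{2 \cdot 5} \cdot 5 \left(-2\right) + 70656 = \frac{1}{2} \cdot \frac{1}{5} \left(-11\right) 5 \left(-2\right) + 70656 = \left(- \frac{11}{10}\right) 5 \left(-2\right) + 70656 = \left(- \frac{11}{2}\right) \left(-2\right) + 70656 = 11 + 70656 = 70667$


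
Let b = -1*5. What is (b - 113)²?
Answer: 13924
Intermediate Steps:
b = -5
(b - 113)² = (-5 - 113)² = (-118)² = 13924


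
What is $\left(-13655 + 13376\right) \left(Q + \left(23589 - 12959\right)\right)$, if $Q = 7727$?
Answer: $-5121603$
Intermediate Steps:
$\left(-13655 + 13376\right) \left(Q + \left(23589 - 12959\right)\right) = \left(-13655 + 13376\right) \left(7727 + \left(23589 - 12959\right)\right) = - 279 \left(7727 + \left(23589 - 12959\right)\right) = - 279 \left(7727 + 10630\right) = \left(-279\right) 18357 = -5121603$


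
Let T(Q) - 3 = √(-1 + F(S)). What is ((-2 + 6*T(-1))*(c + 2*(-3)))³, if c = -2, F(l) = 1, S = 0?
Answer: -2097152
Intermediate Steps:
T(Q) = 3 (T(Q) = 3 + √(-1 + 1) = 3 + √0 = 3 + 0 = 3)
((-2 + 6*T(-1))*(c + 2*(-3)))³ = ((-2 + 6*3)*(-2 + 2*(-3)))³ = ((-2 + 18)*(-2 - 6))³ = (16*(-8))³ = (-128)³ = -2097152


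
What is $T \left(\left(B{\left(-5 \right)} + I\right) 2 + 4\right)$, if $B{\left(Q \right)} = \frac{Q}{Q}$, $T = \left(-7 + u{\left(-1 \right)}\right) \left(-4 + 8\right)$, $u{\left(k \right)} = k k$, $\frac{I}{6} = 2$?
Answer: $-720$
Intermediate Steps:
$I = 12$ ($I = 6 \cdot 2 = 12$)
$u{\left(k \right)} = k^{2}$
$T = -24$ ($T = \left(-7 + \left(-1\right)^{2}\right) \left(-4 + 8\right) = \left(-7 + 1\right) 4 = \left(-6\right) 4 = -24$)
$B{\left(Q \right)} = 1$
$T \left(\left(B{\left(-5 \right)} + I\right) 2 + 4\right) = - 24 \left(\left(1 + 12\right) 2 + 4\right) = - 24 \left(13 \cdot 2 + 4\right) = - 24 \left(26 + 4\right) = \left(-24\right) 30 = -720$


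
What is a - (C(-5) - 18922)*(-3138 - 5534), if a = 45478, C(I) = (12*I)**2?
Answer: -132826906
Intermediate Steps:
C(I) = 144*I**2
a - (C(-5) - 18922)*(-3138 - 5534) = 45478 - (144*(-5)**2 - 18922)*(-3138 - 5534) = 45478 - (144*25 - 18922)*(-8672) = 45478 - (3600 - 18922)*(-8672) = 45478 - (-15322)*(-8672) = 45478 - 1*132872384 = 45478 - 132872384 = -132826906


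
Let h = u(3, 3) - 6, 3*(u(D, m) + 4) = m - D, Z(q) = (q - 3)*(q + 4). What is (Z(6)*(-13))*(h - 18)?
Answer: 10920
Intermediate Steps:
Z(q) = (-3 + q)*(4 + q)
u(D, m) = -4 - D/3 + m/3 (u(D, m) = -4 + (m - D)/3 = -4 + (-D/3 + m/3) = -4 - D/3 + m/3)
h = -10 (h = (-4 - 1/3*3 + (1/3)*3) - 6 = (-4 - 1 + 1) - 6 = -4 - 6 = -10)
(Z(6)*(-13))*(h - 18) = ((-12 + 6 + 6**2)*(-13))*(-10 - 18) = ((-12 + 6 + 36)*(-13))*(-28) = (30*(-13))*(-28) = -390*(-28) = 10920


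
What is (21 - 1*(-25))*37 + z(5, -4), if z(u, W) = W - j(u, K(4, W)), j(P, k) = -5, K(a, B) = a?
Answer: 1703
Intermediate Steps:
z(u, W) = 5 + W (z(u, W) = W - 1*(-5) = W + 5 = 5 + W)
(21 - 1*(-25))*37 + z(5, -4) = (21 - 1*(-25))*37 + (5 - 4) = (21 + 25)*37 + 1 = 46*37 + 1 = 1702 + 1 = 1703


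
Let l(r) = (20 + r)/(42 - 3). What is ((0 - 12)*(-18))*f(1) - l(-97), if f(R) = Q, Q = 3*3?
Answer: 75893/39 ≈ 1946.0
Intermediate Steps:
l(r) = 20/39 + r/39 (l(r) = (20 + r)/39 = (20 + r)*(1/39) = 20/39 + r/39)
Q = 9
f(R) = 9
((0 - 12)*(-18))*f(1) - l(-97) = ((0 - 12)*(-18))*9 - (20/39 + (1/39)*(-97)) = -12*(-18)*9 - (20/39 - 97/39) = 216*9 - 1*(-77/39) = 1944 + 77/39 = 75893/39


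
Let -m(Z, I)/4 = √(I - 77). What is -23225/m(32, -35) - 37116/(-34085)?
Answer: 37116/34085 - 23225*I*√7/112 ≈ 1.0889 - 548.64*I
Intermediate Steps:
m(Z, I) = -4*√(-77 + I) (m(Z, I) = -4*√(I - 77) = -4*√(-77 + I))
-23225/m(32, -35) - 37116/(-34085) = -23225*(-1/(4*√(-77 - 35))) - 37116/(-34085) = -23225*I*√7/112 - 37116*(-1/34085) = -23225*I*√7/112 + 37116/34085 = 37116/34085 - 23225*I*√7/112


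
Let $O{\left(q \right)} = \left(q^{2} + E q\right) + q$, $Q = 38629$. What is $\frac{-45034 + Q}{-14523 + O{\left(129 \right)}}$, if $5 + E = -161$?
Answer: $\frac{2135}{6389} \approx 0.33417$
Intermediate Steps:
$E = -166$ ($E = -5 - 161 = -166$)
$O{\left(q \right)} = q^{2} - 165 q$ ($O{\left(q \right)} = \left(q^{2} - 166 q\right) + q = q^{2} - 165 q$)
$\frac{-45034 + Q}{-14523 + O{\left(129 \right)}} = \frac{-45034 + 38629}{-14523 + 129 \left(-165 + 129\right)} = - \frac{6405}{-14523 + 129 \left(-36\right)} = - \frac{6405}{-14523 - 4644} = - \frac{6405}{-19167} = \left(-6405\right) \left(- \frac{1}{19167}\right) = \frac{2135}{6389}$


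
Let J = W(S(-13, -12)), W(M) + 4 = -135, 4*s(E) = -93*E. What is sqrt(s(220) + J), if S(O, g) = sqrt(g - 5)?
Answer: I*sqrt(5254) ≈ 72.484*I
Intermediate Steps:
S(O, g) = sqrt(-5 + g)
s(E) = -93*E/4 (s(E) = (-93*E)/4 = -93*E/4)
W(M) = -139 (W(M) = -4 - 135 = -139)
J = -139
sqrt(s(220) + J) = sqrt(-93/4*220 - 139) = sqrt(-5115 - 139) = sqrt(-5254) = I*sqrt(5254)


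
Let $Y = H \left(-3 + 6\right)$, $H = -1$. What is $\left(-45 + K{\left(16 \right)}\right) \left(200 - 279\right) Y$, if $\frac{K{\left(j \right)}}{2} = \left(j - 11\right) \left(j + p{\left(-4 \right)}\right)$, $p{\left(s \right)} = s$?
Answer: $17775$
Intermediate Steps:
$K{\left(j \right)} = 2 \left(-11 + j\right) \left(-4 + j\right)$ ($K{\left(j \right)} = 2 \left(j - 11\right) \left(j - 4\right) = 2 \left(-11 + j\right) \left(-4 + j\right)$)
$Y = -3$ ($Y = - (-3 + 6) = \left(-1\right) 3 = -3$)
$\left(-45 + K{\left(16 \right)}\right) \left(200 - 279\right) Y = \left(-45 + \left(88 - 480 + 2 \cdot 16^{2}\right)\right) \left(200 - 279\right) \left(-3\right) = \left(-45 + \left(88 - 480 + 2 \cdot 256\right)\right) \left(-79\right) \left(-3\right) = \left(-45 + \left(88 - 480 + 512\right)\right) \left(-79\right) \left(-3\right) = \left(-45 + 120\right) \left(-79\right) \left(-3\right) = 75 \left(-79\right) \left(-3\right) = \left(-5925\right) \left(-3\right) = 17775$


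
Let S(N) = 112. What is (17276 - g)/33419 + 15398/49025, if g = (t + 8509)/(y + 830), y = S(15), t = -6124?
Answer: 427485106993/514447073150 ≈ 0.83096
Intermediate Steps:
y = 112
g = 795/314 (g = (-6124 + 8509)/(112 + 830) = 2385/942 = 2385*(1/942) = 795/314 ≈ 2.5318)
(17276 - g)/33419 + 15398/49025 = (17276 - 1*795/314)/33419 + 15398/49025 = (17276 - 795/314)*(1/33419) + 15398*(1/49025) = (5423869/314)*(1/33419) + 15398/49025 = 5423869/10493566 + 15398/49025 = 427485106993/514447073150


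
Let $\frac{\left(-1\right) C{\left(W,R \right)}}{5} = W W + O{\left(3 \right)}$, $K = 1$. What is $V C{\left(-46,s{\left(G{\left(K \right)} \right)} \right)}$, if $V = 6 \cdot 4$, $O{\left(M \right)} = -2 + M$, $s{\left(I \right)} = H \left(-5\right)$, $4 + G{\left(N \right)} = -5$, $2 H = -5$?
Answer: $-254040$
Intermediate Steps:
$H = - \frac{5}{2}$ ($H = \frac{1}{2} \left(-5\right) = - \frac{5}{2} \approx -2.5$)
$G{\left(N \right)} = -9$ ($G{\left(N \right)} = -4 - 5 = -9$)
$s{\left(I \right)} = \frac{25}{2}$ ($s{\left(I \right)} = \left(- \frac{5}{2}\right) \left(-5\right) = \frac{25}{2}$)
$C{\left(W,R \right)} = -5 - 5 W^{2}$ ($C{\left(W,R \right)} = - 5 \left(W W + \left(-2 + 3\right)\right) = - 5 \left(W^{2} + 1\right) = - 5 \left(1 + W^{2}\right) = -5 - 5 W^{2}$)
$V = 24$
$V C{\left(-46,s{\left(G{\left(K \right)} \right)} \right)} = 24 \left(-5 - 5 \left(-46\right)^{2}\right) = 24 \left(-5 - 10580\right) = 24 \left(-10585\right) = -254040$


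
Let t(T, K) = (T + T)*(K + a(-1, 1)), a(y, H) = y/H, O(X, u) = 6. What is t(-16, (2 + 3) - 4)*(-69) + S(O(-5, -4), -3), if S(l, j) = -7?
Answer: -7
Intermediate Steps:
t(T, K) = 2*T*(-1 + K) (t(T, K) = (T + T)*(K - 1/1) = (2*T)*(K - 1*1) = (2*T)*(K - 1) = (2*T)*(-1 + K) = 2*T*(-1 + K))
t(-16, (2 + 3) - 4)*(-69) + S(O(-5, -4), -3) = (2*(-16)*(-1 + ((2 + 3) - 4)))*(-69) - 7 = (2*(-16)*(-1 + (5 - 4)))*(-69) - 7 = (2*(-16)*(-1 + 1))*(-69) - 7 = (2*(-16)*0)*(-69) - 7 = 0*(-69) - 7 = 0 - 7 = -7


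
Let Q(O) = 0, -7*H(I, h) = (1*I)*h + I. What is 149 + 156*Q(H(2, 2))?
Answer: 149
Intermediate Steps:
H(I, h) = -I/7 - I*h/7 (H(I, h) = -((1*I)*h + I)/7 = -(I*h + I)/7 = -(I + I*h)/7 = -I/7 - I*h/7)
149 + 156*Q(H(2, 2)) = 149 + 156*0 = 149 + 0 = 149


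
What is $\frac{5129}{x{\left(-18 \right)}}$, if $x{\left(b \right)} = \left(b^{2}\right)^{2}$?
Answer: $\frac{5129}{104976} \approx 0.048859$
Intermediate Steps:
$x{\left(b \right)} = b^{4}$
$\frac{5129}{x{\left(-18 \right)}} = \frac{5129}{\left(-18\right)^{4}} = \frac{5129}{104976}$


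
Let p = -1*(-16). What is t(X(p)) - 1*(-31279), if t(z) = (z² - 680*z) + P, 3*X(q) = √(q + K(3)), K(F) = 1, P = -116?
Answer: 280484/9 - 680*√17/3 ≈ 30230.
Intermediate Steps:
p = 16
X(q) = √(1 + q)/3 (X(q) = √(q + 1)/3 = √(1 + q)/3)
t(z) = -116 + z² - 680*z (t(z) = (z² - 680*z) - 116 = -116 + z² - 680*z)
t(X(p)) - 1*(-31279) = (-116 + (√(1 + 16)/3)² - 680*√(1 + 16)/3) - 1*(-31279) = (-116 + (√17/3)² - 680*√17/3) + 31279 = (-116 + 17/9 - 680*√17/3) + 31279 = (-1027/9 - 680*√17/3) + 31279 = 280484/9 - 680*√17/3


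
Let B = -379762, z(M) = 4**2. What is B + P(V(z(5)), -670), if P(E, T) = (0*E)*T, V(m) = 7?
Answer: -379762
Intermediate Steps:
z(M) = 16
P(E, T) = 0 (P(E, T) = 0*T = 0)
B + P(V(z(5)), -670) = -379762 + 0 = -379762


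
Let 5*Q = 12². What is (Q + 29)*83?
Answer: 23987/5 ≈ 4797.4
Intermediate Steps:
Q = 144/5 (Q = (⅕)*12² = (⅕)*144 = 144/5 ≈ 28.800)
(Q + 29)*83 = (144/5 + 29)*83 = (289/5)*83 = 23987/5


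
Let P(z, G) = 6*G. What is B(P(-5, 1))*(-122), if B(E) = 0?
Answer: 0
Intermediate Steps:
B(P(-5, 1))*(-122) = 0*(-122) = 0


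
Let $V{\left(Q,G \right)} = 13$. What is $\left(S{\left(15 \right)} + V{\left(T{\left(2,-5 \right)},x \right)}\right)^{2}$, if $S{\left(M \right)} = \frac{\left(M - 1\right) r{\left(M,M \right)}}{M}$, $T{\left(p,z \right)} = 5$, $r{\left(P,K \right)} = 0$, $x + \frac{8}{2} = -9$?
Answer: $169$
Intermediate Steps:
$x = -13$ ($x = -4 - 9 = -13$)
$S{\left(M \right)} = 0$ ($S{\left(M \right)} = \frac{\left(M - 1\right) 0}{M} = \frac{\left(-1 + M\right) 0}{M} = \frac{0}{M} = 0$)
$\left(S{\left(15 \right)} + V{\left(T{\left(2,-5 \right)},x \right)}\right)^{2} = \left(0 + 13\right)^{2} = 13^{2} = 169$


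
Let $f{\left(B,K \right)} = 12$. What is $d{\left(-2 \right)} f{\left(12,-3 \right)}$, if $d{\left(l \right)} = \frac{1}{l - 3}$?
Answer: $- \frac{12}{5} \approx -2.4$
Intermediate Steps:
$d{\left(l \right)} = \frac{1}{-3 + l}$
$d{\left(-2 \right)} f{\left(12,-3 \right)} = \frac{1}{-3 - 2} \cdot 12 = \frac{1}{-5} \cdot 12 = \left(- \frac{1}{5}\right) 12 = - \frac{12}{5}$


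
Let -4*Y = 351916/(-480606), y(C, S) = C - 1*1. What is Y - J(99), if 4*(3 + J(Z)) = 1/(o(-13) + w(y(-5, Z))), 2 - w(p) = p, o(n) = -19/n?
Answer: 41467347/13136564 ≈ 3.1566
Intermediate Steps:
y(C, S) = -1 + C (y(C, S) = C - 1 = -1 + C)
w(p) = 2 - p
J(Z) = -1463/492 (J(Z) = -3 + 1/(4*(-19/(-13) + (2 - (-1 - 5)))) = -3 + 1/(4*(-19*(-1/13) + (2 - 1*(-6)))) = -3 + 1/(4*(19/13 + (2 + 6))) = -3 + 1/(4*(19/13 + 8)) = -3 + 1/(4*(123/13)) = -3 + (¼)*(13/123) = -3 + 13/492 = -1463/492)
Y = 87979/480606 (Y = -87979/(-480606) = -87979*(-1)/480606 = -¼*(-175958/240303) = 87979/480606 ≈ 0.18306)
Y - J(99) = 87979/480606 - 1*(-1463/492) = 87979/480606 + 1463/492 = 41467347/13136564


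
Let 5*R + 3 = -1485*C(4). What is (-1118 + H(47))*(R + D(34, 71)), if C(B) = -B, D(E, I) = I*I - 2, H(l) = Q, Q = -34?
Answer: -35864064/5 ≈ -7.1728e+6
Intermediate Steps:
H(l) = -34
D(E, I) = -2 + I² (D(E, I) = I² - 2 = -2 + I²)
R = 5937/5 (R = -⅗ + (-(-1485)*4)/5 = -⅗ + (-1485*(-4))/5 = -⅗ + (⅕)*5940 = -⅗ + 1188 = 5937/5 ≈ 1187.4)
(-1118 + H(47))*(R + D(34, 71)) = (-1118 - 34)*(5937/5 + (-2 + 71²)) = -1152*(5937/5 + (-2 + 5041)) = -1152*(5937/5 + 5039) = -1152*31132/5 = -35864064/5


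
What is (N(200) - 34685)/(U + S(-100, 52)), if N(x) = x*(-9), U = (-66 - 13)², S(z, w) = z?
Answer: -36485/6141 ≈ -5.9412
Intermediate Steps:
U = 6241 (U = (-79)² = 6241)
N(x) = -9*x
(N(200) - 34685)/(U + S(-100, 52)) = (-9*200 - 34685)/(6241 - 100) = (-1800 - 34685)/6141 = -36485*1/6141 = -36485/6141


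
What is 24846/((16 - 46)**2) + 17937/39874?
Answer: 41952196/1495275 ≈ 28.057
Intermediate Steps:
24846/((16 - 46)**2) + 17937/39874 = 24846/((-30)**2) + 17937*(1/39874) = 24846/900 + 17937/39874 = 24846*(1/900) + 17937/39874 = 4141/150 + 17937/39874 = 41952196/1495275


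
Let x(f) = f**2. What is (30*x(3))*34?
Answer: 9180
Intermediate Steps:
(30*x(3))*34 = (30*3**2)*34 = (30*9)*34 = 270*34 = 9180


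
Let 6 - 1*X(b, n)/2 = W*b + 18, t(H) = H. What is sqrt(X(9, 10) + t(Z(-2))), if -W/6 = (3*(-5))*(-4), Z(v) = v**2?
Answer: 2*sqrt(1615) ≈ 80.374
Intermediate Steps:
W = -360 (W = -6*3*(-5)*(-4) = -(-90)*(-4) = -6*60 = -360)
X(b, n) = -24 + 720*b (X(b, n) = 12 - 2*(-360*b + 18) = 12 - 2*(18 - 360*b) = 12 + (-36 + 720*b) = -24 + 720*b)
sqrt(X(9, 10) + t(Z(-2))) = sqrt((-24 + 720*9) + (-2)**2) = sqrt((-24 + 6480) + 4) = sqrt(6456 + 4) = sqrt(6460) = 2*sqrt(1615)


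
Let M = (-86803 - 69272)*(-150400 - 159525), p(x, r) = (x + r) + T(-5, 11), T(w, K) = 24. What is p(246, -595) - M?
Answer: -48371544700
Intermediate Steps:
p(x, r) = 24 + r + x (p(x, r) = (x + r) + 24 = (r + x) + 24 = 24 + r + x)
M = 48371544375 (M = -156075*(-309925) = 48371544375)
p(246, -595) - M = (24 - 595 + 246) - 1*48371544375 = -325 - 48371544375 = -48371544700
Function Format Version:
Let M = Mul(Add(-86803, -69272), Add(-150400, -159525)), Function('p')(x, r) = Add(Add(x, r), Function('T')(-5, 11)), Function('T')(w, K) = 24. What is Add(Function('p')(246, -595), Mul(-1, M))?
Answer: -48371544700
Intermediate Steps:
Function('p')(x, r) = Add(24, r, x) (Function('p')(x, r) = Add(Add(x, r), 24) = Add(Add(r, x), 24) = Add(24, r, x))
M = 48371544375 (M = Mul(-156075, -309925) = 48371544375)
Add(Function('p')(246, -595), Mul(-1, M)) = Add(Add(24, -595, 246), Mul(-1, 48371544375)) = Add(-325, -48371544375) = -48371544700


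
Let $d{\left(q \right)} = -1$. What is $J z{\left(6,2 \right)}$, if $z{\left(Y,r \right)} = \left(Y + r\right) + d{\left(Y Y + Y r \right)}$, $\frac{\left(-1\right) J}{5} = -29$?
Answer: $1015$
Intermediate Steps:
$J = 145$ ($J = \left(-5\right) \left(-29\right) = 145$)
$z{\left(Y,r \right)} = -1 + Y + r$ ($z{\left(Y,r \right)} = \left(Y + r\right) - 1 = -1 + Y + r$)
$J z{\left(6,2 \right)} = 145 \left(-1 + 6 + 2\right) = 145 \cdot 7 = 1015$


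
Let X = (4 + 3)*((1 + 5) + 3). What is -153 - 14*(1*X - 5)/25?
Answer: -4637/25 ≈ -185.48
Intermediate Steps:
X = 63 (X = 7*(6 + 3) = 7*9 = 63)
-153 - 14*(1*X - 5)/25 = -153 - 14*(1*63 - 5)/25 = -153 - 14*(63 - 5)/25 = -153 - 812/25 = -4637/25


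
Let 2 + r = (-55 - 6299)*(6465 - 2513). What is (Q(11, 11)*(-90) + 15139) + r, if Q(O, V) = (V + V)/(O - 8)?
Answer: -25096531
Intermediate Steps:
Q(O, V) = 2*V/(-8 + O) (Q(O, V) = (2*V)/(-8 + O) = 2*V/(-8 + O))
r = -25111010 (r = -2 + (-55 - 6299)*(6465 - 2513) = -2 - 6354*3952 = -2 - 25111008 = -25111010)
(Q(11, 11)*(-90) + 15139) + r = ((2*11/(-8 + 11))*(-90) + 15139) - 25111010 = ((2*11/3)*(-90) + 15139) - 25111010 = ((2*11*(1/3))*(-90) + 15139) - 25111010 = ((22/3)*(-90) + 15139) - 25111010 = (-660 + 15139) - 25111010 = 14479 - 25111010 = -25096531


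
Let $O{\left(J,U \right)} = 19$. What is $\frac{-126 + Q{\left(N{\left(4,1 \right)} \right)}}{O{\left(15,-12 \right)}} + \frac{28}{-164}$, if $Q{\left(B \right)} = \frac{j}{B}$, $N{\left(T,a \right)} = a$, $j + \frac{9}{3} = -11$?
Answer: $- \frac{5873}{779} \approx -7.5392$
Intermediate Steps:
$j = -14$ ($j = -3 - 11 = -14$)
$Q{\left(B \right)} = - \frac{14}{B}$
$\frac{-126 + Q{\left(N{\left(4,1 \right)} \right)}}{O{\left(15,-12 \right)}} + \frac{28}{-164} = \frac{-126 - \frac{14}{1}}{19} + \frac{28}{-164} = \left(-126 - 14\right) \frac{1}{19} + 28 \left(- \frac{1}{164}\right) = \left(-126 - 14\right) \frac{1}{19} - \frac{7}{41} = \left(-140\right) \frac{1}{19} - \frac{7}{41} = - \frac{140}{19} - \frac{7}{41} = - \frac{5873}{779}$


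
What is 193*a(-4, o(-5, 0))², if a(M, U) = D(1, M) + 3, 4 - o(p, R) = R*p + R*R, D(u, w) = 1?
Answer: 3088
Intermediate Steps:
o(p, R) = 4 - R² - R*p (o(p, R) = 4 - (R*p + R*R) = 4 - (R*p + R²) = 4 - (R² + R*p) = 4 + (-R² - R*p) = 4 - R² - R*p)
a(M, U) = 4 (a(M, U) = 1 + 3 = 4)
193*a(-4, o(-5, 0))² = 193*4² = 193*16 = 3088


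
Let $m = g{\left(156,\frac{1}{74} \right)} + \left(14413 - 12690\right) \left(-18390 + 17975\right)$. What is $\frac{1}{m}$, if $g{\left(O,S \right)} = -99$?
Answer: $- \frac{1}{715144} \approx -1.3983 \cdot 10^{-6}$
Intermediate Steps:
$m = -715144$ ($m = -99 + \left(14413 - 12690\right) \left(-18390 + 17975\right) = -99 + 1723 \left(-415\right) = -99 - 715045 = -715144$)
$\frac{1}{m} = \frac{1}{-715144} = - \frac{1}{715144}$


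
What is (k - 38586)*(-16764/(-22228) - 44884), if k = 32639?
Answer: 1483278123559/5557 ≈ 2.6692e+8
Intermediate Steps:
(k - 38586)*(-16764/(-22228) - 44884) = (32639 - 38586)*(-16764/(-22228) - 44884) = -5947*(-16764*(-1/22228) - 44884) = -5947*(4191/5557 - 44884) = -5947*(-249416197/5557) = 1483278123559/5557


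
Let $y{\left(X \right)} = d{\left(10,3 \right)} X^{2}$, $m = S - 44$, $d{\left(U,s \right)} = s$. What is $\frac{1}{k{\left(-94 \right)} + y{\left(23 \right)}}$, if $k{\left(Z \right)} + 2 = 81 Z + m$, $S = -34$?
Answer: $- \frac{1}{6107} \approx -0.00016375$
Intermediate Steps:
$m = -78$ ($m = -34 - 44 = -78$)
$y{\left(X \right)} = 3 X^{2}$
$k{\left(Z \right)} = -80 + 81 Z$ ($k{\left(Z \right)} = -2 + \left(81 Z - 78\right) = -2 + \left(-78 + 81 Z\right) = -80 + 81 Z$)
$\frac{1}{k{\left(-94 \right)} + y{\left(23 \right)}} = \frac{1}{\left(-80 + 81 \left(-94\right)\right) + 3 \cdot 23^{2}} = \frac{1}{\left(-80 - 7614\right) + 3 \cdot 529} = \frac{1}{-7694 + 1587} = \frac{1}{-6107} = - \frac{1}{6107}$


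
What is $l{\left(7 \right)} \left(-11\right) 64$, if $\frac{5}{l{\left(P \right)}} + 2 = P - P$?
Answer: $1760$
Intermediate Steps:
$l{\left(P \right)} = - \frac{5}{2}$ ($l{\left(P \right)} = \frac{5}{-2 + \left(P - P\right)} = \frac{5}{-2 + 0} = \frac{5}{-2} = 5 \left(- \frac{1}{2}\right) = - \frac{5}{2}$)
$l{\left(7 \right)} \left(-11\right) 64 = \left(- \frac{5}{2}\right) \left(-11\right) 64 = \frac{55}{2} \cdot 64 = 1760$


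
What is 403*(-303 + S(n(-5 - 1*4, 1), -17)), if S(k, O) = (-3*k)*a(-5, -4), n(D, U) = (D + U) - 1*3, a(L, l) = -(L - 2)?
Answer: -29016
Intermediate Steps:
a(L, l) = 2 - L (a(L, l) = -(-2 + L) = 2 - L)
n(D, U) = -3 + D + U (n(D, U) = (D + U) - 3 = -3 + D + U)
S(k, O) = -21*k (S(k, O) = (-3*k)*(2 - 1*(-5)) = (-3*k)*(2 + 5) = -3*k*7 = -21*k)
403*(-303 + S(n(-5 - 1*4, 1), -17)) = 403*(-303 - 21*(-3 + (-5 - 1*4) + 1)) = 403*(-303 - 21*(-3 + (-5 - 4) + 1)) = 403*(-303 - 21*(-3 - 9 + 1)) = 403*(-303 - 21*(-11)) = 403*(-303 + 231) = 403*(-72) = -29016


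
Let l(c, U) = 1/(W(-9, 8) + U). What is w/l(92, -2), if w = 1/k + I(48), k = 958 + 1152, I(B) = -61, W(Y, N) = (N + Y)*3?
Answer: 128709/422 ≈ 305.00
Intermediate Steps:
W(Y, N) = 3*N + 3*Y
k = 2110
l(c, U) = 1/(-3 + U) (l(c, U) = 1/((3*8 + 3*(-9)) + U) = 1/((24 - 27) + U) = 1/(-3 + U))
w = -128709/2110 (w = 1/2110 - 61 = -128709/2110 ≈ -61.000)
w/l(92, -2) = -128709/(2110*(1/(-3 - 2))) = -128709/(2110*(1/(-5))) = -128709/(2110*(-1/5)) = -128709/2110*(-5) = 128709/422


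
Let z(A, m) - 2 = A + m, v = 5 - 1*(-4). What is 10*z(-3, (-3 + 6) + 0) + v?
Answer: 29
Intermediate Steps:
v = 9 (v = 5 + 4 = 9)
z(A, m) = 2 + A + m (z(A, m) = 2 + (A + m) = 2 + A + m)
10*z(-3, (-3 + 6) + 0) + v = 10*(2 - 3 + ((-3 + 6) + 0)) + 9 = 10*(2 - 3 + (3 + 0)) + 9 = 10*(2 - 3 + 3) + 9 = 10*2 + 9 = 20 + 9 = 29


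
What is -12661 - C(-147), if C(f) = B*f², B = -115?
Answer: 2472374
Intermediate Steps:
C(f) = -115*f²
-12661 - C(-147) = -12661 - (-115)*(-147)² = -12661 - (-115)*21609 = -12661 - 1*(-2485035) = -12661 + 2485035 = 2472374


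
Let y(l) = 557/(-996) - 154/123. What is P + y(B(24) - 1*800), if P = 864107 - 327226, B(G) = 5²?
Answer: 7307999517/13612 ≈ 5.3688e+5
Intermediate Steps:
B(G) = 25
P = 536881
y(l) = -24655/13612 (y(l) = 557*(-1/996) - 154*1/123 = -557/996 - 154/123 = -24655/13612)
P + y(B(24) - 1*800) = 536881 - 24655/13612 = 7307999517/13612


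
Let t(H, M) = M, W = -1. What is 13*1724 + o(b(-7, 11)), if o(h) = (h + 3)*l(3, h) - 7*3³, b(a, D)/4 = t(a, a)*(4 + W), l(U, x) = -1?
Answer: 22304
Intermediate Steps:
b(a, D) = 12*a (b(a, D) = 4*(a*(4 - 1)) = 4*(a*3) = 4*(3*a) = 12*a)
o(h) = -192 - h (o(h) = (h + 3)*(-1) - 7*3³ = (3 + h)*(-1) - 7*27 = (-3 - h) - 189 = -192 - h)
13*1724 + o(b(-7, 11)) = 13*1724 + (-192 - 12*(-7)) = 22412 + (-192 - 1*(-84)) = 22412 + (-192 + 84) = 22412 - 108 = 22304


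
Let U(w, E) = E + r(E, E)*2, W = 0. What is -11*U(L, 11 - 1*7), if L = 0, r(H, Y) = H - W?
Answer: -132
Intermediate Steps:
r(H, Y) = H (r(H, Y) = H - 1*0 = H + 0 = H)
U(w, E) = 3*E (U(w, E) = E + E*2 = E + 2*E = 3*E)
-11*U(L, 11 - 1*7) = -33*(11 - 1*7) = -33*(11 - 7) = -33*4 = -11*12 = -132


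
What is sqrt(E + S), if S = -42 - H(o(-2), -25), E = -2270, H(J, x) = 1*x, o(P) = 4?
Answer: I*sqrt(2287) ≈ 47.823*I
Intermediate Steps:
H(J, x) = x
S = -17 (S = -42 - 1*(-25) = -42 + 25 = -17)
sqrt(E + S) = sqrt(-2270 - 17) = sqrt(-2287) = I*sqrt(2287)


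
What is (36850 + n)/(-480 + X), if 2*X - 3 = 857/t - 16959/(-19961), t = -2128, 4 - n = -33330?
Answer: -5962412658944/40631514481 ≈ -146.74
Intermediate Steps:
n = 33334 (n = 4 - 1*(-33330) = 4 + 33330 = 33334)
X = 146413199/84954016 (X = 3/2 + (857/(-2128) - 16959/(-19961))/2 = 3/2 + (857*(-1/2128) - 16959*(-1/19961))/2 = 3/2 + (-857/2128 + 16959/19961)/2 = 3/2 + (½)*(18982175/42477008) = 3/2 + 18982175/84954016 = 146413199/84954016 ≈ 1.7234)
(36850 + n)/(-480 + X) = (36850 + 33334)/(-480 + 146413199/84954016) = 70184/(-40631514481/84954016) = 70184*(-84954016/40631514481) = -5962412658944/40631514481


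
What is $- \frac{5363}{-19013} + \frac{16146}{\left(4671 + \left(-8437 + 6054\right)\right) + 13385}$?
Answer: $\frac{391038197}{297990749} \approx 1.3123$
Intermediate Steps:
$- \frac{5363}{-19013} + \frac{16146}{\left(4671 + \left(-8437 + 6054\right)\right) + 13385} = \left(-5363\right) \left(- \frac{1}{19013}\right) + \frac{16146}{\left(4671 - 2383\right) + 13385} = \frac{5363}{19013} + \frac{16146}{2288 + 13385} = \frac{5363}{19013} + \frac{16146}{15673} = \frac{391038197}{297990749}$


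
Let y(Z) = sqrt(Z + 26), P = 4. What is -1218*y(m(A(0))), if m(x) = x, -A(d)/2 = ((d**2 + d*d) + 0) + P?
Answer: -3654*sqrt(2) ≈ -5167.5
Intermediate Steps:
A(d) = -8 - 4*d**2 (A(d) = -2*(((d**2 + d*d) + 0) + 4) = -2*(((d**2 + d**2) + 0) + 4) = -2*((2*d**2 + 0) + 4) = -2*(2*d**2 + 4) = -2*(4 + 2*d**2) = -8 - 4*d**2)
y(Z) = sqrt(26 + Z)
-1218*y(m(A(0))) = -1218*sqrt(26 + (-8 - 4*0**2)) = -1218*sqrt(26 + (-8 - 4*0)) = -1218*sqrt(26 + (-8 + 0)) = -1218*sqrt(26 - 8) = -3654*sqrt(2)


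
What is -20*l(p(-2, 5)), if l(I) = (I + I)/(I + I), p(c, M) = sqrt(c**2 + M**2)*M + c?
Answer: -20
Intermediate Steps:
p(c, M) = c + M*sqrt(M**2 + c**2) (p(c, M) = sqrt(M**2 + c**2)*M + c = M*sqrt(M**2 + c**2) + c = c + M*sqrt(M**2 + c**2))
l(I) = 1 (l(I) = (2*I)/((2*I)) = (2*I)*(1/(2*I)) = 1)
-20*l(p(-2, 5)) = -20*1 = -20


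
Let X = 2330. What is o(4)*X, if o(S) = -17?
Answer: -39610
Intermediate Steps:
o(4)*X = -17*2330 = -39610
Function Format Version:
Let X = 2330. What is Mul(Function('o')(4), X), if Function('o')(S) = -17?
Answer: -39610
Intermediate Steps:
Mul(Function('o')(4), X) = Mul(-17, 2330) = -39610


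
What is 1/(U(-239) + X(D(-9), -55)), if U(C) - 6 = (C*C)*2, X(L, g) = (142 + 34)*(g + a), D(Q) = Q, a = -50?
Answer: 1/95768 ≈ 1.0442e-5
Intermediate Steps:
X(L, g) = -8800 + 176*g (X(L, g) = (142 + 34)*(g - 50) = 176*(-50 + g) = -8800 + 176*g)
U(C) = 6 + 2*C**2 (U(C) = 6 + (C*C)*2 = 6 + C**2*2 = 6 + 2*C**2)
1/(U(-239) + X(D(-9), -55)) = 1/((6 + 2*(-239)**2) + (-8800 + 176*(-55))) = 1/((6 + 2*57121) + (-8800 - 9680)) = 1/((6 + 114242) - 18480) = 1/(114248 - 18480) = 1/95768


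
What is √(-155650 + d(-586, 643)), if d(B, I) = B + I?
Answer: I*√155593 ≈ 394.45*I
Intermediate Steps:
√(-155650 + d(-586, 643)) = √(-155650 + (-586 + 643)) = √(-155650 + 57) = √(-155593) = I*√155593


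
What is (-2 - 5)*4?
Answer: -28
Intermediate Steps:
(-2 - 5)*4 = -7*4 = -28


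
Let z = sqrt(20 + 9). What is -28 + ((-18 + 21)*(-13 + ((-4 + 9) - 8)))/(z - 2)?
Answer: -796/25 - 48*sqrt(29)/25 ≈ -42.180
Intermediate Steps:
z = sqrt(29) ≈ 5.3852
-28 + ((-18 + 21)*(-13 + ((-4 + 9) - 8)))/(z - 2) = -28 + ((-18 + 21)*(-13 + ((-4 + 9) - 8)))/(sqrt(29) - 2) = -28 + (3*(-13 + (5 - 8)))/(-2 + sqrt(29)) = -28 + (3*(-13 - 3))/(-2 + sqrt(29)) = -28 + (3*(-16))/(-2 + sqrt(29)) = -28 - 48/(-2 + sqrt(29))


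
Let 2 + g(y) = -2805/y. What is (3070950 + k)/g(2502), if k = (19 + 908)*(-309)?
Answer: -122225202/137 ≈ -8.9216e+5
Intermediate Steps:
g(y) = -2 - 2805/y
k = -286443 (k = 927*(-309) = -286443)
(3070950 + k)/g(2502) = (3070950 - 286443)/(-2 - 2805/2502) = 2784507/(-2 - 2805*1/2502) = 2784507/(-2 - 935/834) = 2784507/(-2603/834) = 2784507*(-834/2603) = -122225202/137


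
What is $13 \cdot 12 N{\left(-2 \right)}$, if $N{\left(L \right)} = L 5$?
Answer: $-1560$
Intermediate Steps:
$N{\left(L \right)} = 5 L$
$13 \cdot 12 N{\left(-2 \right)} = 13 \cdot 12 \cdot 5 \left(-2\right) = 156 \left(-10\right) = -1560$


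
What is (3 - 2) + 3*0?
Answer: 1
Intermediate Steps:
(3 - 2) + 3*0 = 1 + 0 = 1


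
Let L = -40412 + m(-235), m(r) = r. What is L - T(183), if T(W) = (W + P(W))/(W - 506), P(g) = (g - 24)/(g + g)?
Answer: -1601713303/39406 ≈ -40646.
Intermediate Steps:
P(g) = (-24 + g)/(2*g) (P(g) = (-24 + g)/((2*g)) = (-24 + g)*(1/(2*g)) = (-24 + g)/(2*g))
T(W) = (W + (-24 + W)/(2*W))/(-506 + W) (T(W) = (W + (-24 + W)/(2*W))/(W - 506) = (W + (-24 + W)/(2*W))/(-506 + W))
L = -40647 (L = -40412 - 235 = -40647)
L - T(183) = -40647 - (-12 + 183² + (½)*183)/(183*(-506 + 183)) = -40647 - (-12 + 33489 + 183/2)/(183*(-323)) = -40647 - (-1)*67137/(183*323*2) = -40647 - 1*(-22379/39406) = -40647 + 22379/39406 = -1601713303/39406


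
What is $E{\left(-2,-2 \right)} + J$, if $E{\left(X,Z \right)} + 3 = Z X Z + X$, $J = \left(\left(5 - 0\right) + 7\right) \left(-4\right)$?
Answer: $-61$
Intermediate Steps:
$J = -48$ ($J = \left(\left(5 + 0\right) + 7\right) \left(-4\right) = \left(5 + 7\right) \left(-4\right) = 12 \left(-4\right) = -48$)
$E{\left(X,Z \right)} = -3 + X + X Z^{2}$ ($E{\left(X,Z \right)} = -3 + \left(Z X Z + X\right) = -3 + \left(X Z Z + X\right) = -3 + \left(X Z^{2} + X\right) = -3 + \left(X + X Z^{2}\right) = -3 + X + X Z^{2}$)
$E{\left(-2,-2 \right)} + J = \left(-3 - 2 - 2 \left(-2\right)^{2}\right) - 48 = \left(-3 - 2 - 8\right) - 48 = -13 - 48 = -61$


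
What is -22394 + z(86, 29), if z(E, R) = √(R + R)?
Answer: -22394 + √58 ≈ -22386.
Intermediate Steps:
z(E, R) = √2*√R (z(E, R) = √(2*R) = √2*√R)
-22394 + z(86, 29) = -22394 + √2*√29 = -22394 + √58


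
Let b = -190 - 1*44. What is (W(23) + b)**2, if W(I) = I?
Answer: 44521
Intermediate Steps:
b = -234 (b = -190 - 44 = -234)
(W(23) + b)**2 = (23 - 234)**2 = (-211)**2 = 44521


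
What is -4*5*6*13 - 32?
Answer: -1592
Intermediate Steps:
-4*5*6*13 - 32 = -20*6*13 - 32 = -1*120*13 - 32 = -120*13 - 32 = -1560 - 32 = -1592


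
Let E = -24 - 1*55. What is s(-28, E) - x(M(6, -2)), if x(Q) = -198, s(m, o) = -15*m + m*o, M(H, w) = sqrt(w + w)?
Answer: 2830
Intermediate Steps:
M(H, w) = sqrt(2)*sqrt(w) (M(H, w) = sqrt(2*w) = sqrt(2)*sqrt(w))
E = -79 (E = -24 - 55 = -79)
s(-28, E) - x(M(6, -2)) = -28*(-15 - 79) - 1*(-198) = -28*(-94) + 198 = 2632 + 198 = 2830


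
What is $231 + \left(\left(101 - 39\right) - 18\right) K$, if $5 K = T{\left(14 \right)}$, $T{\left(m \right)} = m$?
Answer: $\frac{1771}{5} \approx 354.2$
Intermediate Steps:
$K = \frac{14}{5}$ ($K = \frac{1}{5} \cdot 14 = \frac{14}{5} \approx 2.8$)
$231 + \left(\left(101 - 39\right) - 18\right) K = 231 + \left(\left(101 - 39\right) - 18\right) \frac{14}{5} = 231 + \left(62 - 18\right) \frac{14}{5} = 231 + 44 \cdot \frac{14}{5} = 231 + \frac{616}{5} = \frac{1771}{5}$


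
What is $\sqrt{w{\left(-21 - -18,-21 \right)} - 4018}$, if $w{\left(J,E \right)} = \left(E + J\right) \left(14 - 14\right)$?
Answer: $7 i \sqrt{82} \approx 63.388 i$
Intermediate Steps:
$w{\left(J,E \right)} = 0$ ($w{\left(J,E \right)} = \left(E + J\right) 0 = 0$)
$\sqrt{w{\left(-21 - -18,-21 \right)} - 4018} = \sqrt{0 - 4018} = \sqrt{-4018} = 7 i \sqrt{82}$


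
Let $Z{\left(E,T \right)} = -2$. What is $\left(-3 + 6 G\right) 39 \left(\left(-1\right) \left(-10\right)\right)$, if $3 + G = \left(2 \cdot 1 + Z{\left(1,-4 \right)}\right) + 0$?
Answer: $-8190$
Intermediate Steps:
$G = -3$ ($G = -3 + \left(\left(2 \cdot 1 - 2\right) + 0\right) = -3 + \left(\left(2 - 2\right) + 0\right) = -3 + \left(0 + 0\right) = -3 + 0 = -3$)
$\left(-3 + 6 G\right) 39 \left(\left(-1\right) \left(-10\right)\right) = \left(-3 + 6 \left(-3\right)\right) 39 \left(\left(-1\right) \left(-10\right)\right) = \left(-3 - 18\right) 39 \cdot 10 = \left(-21\right) 39 \cdot 10 = \left(-819\right) 10 = -8190$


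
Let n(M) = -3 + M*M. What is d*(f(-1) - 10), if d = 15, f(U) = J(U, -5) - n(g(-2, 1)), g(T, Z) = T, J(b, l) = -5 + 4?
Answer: -180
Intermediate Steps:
J(b, l) = -1
n(M) = -3 + M**2
f(U) = -2 (f(U) = -1 - (-3 + (-2)**2) = -1 - (-3 + 4) = -1 - 1*1 = -1 - 1 = -2)
d*(f(-1) - 10) = 15*(-2 - 10) = 15*(-12) = -180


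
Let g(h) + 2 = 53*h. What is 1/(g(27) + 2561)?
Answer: 1/3990 ≈ 0.00025063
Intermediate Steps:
g(h) = -2 + 53*h
1/(g(27) + 2561) = 1/((-2 + 53*27) + 2561) = 1/((-2 + 1431) + 2561) = 1/(1429 + 2561) = 1/3990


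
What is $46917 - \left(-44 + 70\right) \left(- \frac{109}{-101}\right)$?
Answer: $\frac{4735783}{101} \approx 46889.0$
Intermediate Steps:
$46917 - \left(-44 + 70\right) \left(- \frac{109}{-101}\right) = 46917 - 26 \left(\left(-109\right) \left(- \frac{1}{101}\right)\right) = 46917 - 26 \cdot \frac{109}{101} = 46917 - \frac{2834}{101} = \frac{4735783}{101}$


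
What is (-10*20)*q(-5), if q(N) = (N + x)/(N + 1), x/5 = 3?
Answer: 500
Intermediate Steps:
x = 15 (x = 5*3 = 15)
q(N) = (15 + N)/(1 + N) (q(N) = (N + 15)/(N + 1) = (15 + N)/(1 + N))
(-10*20)*q(-5) = (-10*20)*((15 - 5)/(1 - 5)) = -200*10/(-4) = -(-50)*10 = -200*(-5/2) = 500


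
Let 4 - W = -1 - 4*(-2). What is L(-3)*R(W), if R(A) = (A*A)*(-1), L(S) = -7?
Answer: 63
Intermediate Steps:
W = -3 (W = 4 - (-1 - 4*(-2)) = 4 - (-1 + 8) = 4 - 1*7 = 4 - 7 = -3)
R(A) = -A**2 (R(A) = A**2*(-1) = -A**2)
L(-3)*R(W) = -(-7)*(-3)**2 = -(-7)*9 = -7*(-9) = 63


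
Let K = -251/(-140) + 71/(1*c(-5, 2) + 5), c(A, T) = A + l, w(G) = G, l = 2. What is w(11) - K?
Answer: -3681/140 ≈ -26.293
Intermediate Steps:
c(A, T) = 2 + A (c(A, T) = A + 2 = 2 + A)
K = 5221/140 (K = -251/(-140) + 71/(1*(2 - 5) + 5) = -251*(-1/140) + 71/(1*(-3) + 5) = 251/140 + 71/(-3 + 5) = 251/140 + 71/2 = 5221/140 ≈ 37.293)
w(11) - K = 11 - 1*5221/140 = 11 - 5221/140 = -3681/140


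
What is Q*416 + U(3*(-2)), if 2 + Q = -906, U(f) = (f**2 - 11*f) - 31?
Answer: -377657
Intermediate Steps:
U(f) = -31 + f**2 - 11*f
Q = -908 (Q = -2 - 906 = -908)
Q*416 + U(3*(-2)) = -908*416 + (-31 + (3*(-2))**2 - 33*(-2)) = -377728 + (-31 + (-6)**2 - 11*(-6)) = -377728 + (-31 + 36 + 66) = -377728 + 71 = -377657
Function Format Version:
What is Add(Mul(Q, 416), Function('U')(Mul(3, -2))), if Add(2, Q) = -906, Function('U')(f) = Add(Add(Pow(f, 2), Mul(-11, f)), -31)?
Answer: -377657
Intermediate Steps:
Function('U')(f) = Add(-31, Pow(f, 2), Mul(-11, f))
Q = -908 (Q = Add(-2, -906) = -908)
Add(Mul(Q, 416), Function('U')(Mul(3, -2))) = Add(Mul(-908, 416), Add(-31, Pow(Mul(3, -2), 2), Mul(-11, Mul(3, -2)))) = Add(-377728, Add(-31, Pow(-6, 2), Mul(-11, -6))) = Add(-377728, Add(-31, 36, 66)) = Add(-377728, 71) = -377657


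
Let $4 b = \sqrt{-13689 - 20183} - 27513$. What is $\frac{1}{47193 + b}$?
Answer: $\frac{645036}{26004498953} - \frac{16 i \sqrt{2117}}{26004498953} \approx 2.4805 \cdot 10^{-5} - 2.8309 \cdot 10^{-8} i$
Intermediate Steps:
$b = - \frac{27513}{4} + i \sqrt{2117}$ ($b = \frac{\sqrt{-13689 - 20183} - 27513}{4} = \frac{\sqrt{-33872} - 27513}{4} = \frac{4 i \sqrt{2117} - 27513}{4} = \frac{-27513 + 4 i \sqrt{2117}}{4} = - \frac{27513}{4} + i \sqrt{2117} \approx -6878.3 + 46.011 i$)
$\frac{1}{47193 + b} = \frac{1}{47193 - \left(\frac{27513}{4} - i \sqrt{2117}\right)} = \frac{1}{\frac{161259}{4} + i \sqrt{2117}}$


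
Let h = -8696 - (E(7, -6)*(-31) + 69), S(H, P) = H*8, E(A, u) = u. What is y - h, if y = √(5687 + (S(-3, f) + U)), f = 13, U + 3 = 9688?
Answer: 8951 + 2*√3837 ≈ 9074.9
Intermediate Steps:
U = 9685 (U = -3 + 9688 = 9685)
S(H, P) = 8*H
y = 2*√3837 (y = √(5687 + (8*(-3) + 9685)) = √(5687 + (-24 + 9685)) = √(5687 + 9661) = √15348 = 2*√3837 ≈ 123.89)
h = -8951 (h = -8696 - (-6*(-31) + 69) = -8696 - (186 + 69) = -8696 - 1*255 = -8696 - 255 = -8951)
y - h = 2*√3837 - 1*(-8951) = 2*√3837 + 8951 = 8951 + 2*√3837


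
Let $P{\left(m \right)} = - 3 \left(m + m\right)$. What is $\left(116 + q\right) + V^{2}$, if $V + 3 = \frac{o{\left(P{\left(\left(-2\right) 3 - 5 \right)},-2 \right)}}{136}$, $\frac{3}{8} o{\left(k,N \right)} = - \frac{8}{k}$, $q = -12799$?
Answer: $- \frac{35898925178}{2832489} \approx -12674.0$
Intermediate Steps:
$P{\left(m \right)} = - 6 m$ ($P{\left(m \right)} = - 3 \cdot 2 m = - 6 m$)
$o{\left(k,N \right)} = - \frac{64}{3 k}$ ($o{\left(k,N \right)} = \frac{8 \left(- \frac{8}{k}\right)}{3} = - \frac{64}{3 k}$)
$V = - \frac{5053}{1683}$ ($V = -3 + \frac{\left(- \frac{64}{3}\right) \frac{1}{\left(-6\right) \left(\left(-2\right) 3 - 5\right)}}{136} = -3 + - \frac{64}{3 \left(- 6 \left(-6 - 5\right)\right)} \frac{1}{136} = -3 + - \frac{64}{3 \left(\left(-6\right) \left(-11\right)\right)} \frac{1}{136} = -3 + - \frac{64}{3 \cdot 66} \cdot \frac{1}{136} = -3 + \left(- \frac{64}{3}\right) \frac{1}{66} \cdot \frac{1}{136} = -3 - \frac{4}{1683} = - \frac{5053}{1683} \approx -3.0024$)
$\left(116 + q\right) + V^{2} = \left(116 - 12799\right) + \left(- \frac{5053}{1683}\right)^{2} = -12683 + \frac{25532809}{2832489} = - \frac{35898925178}{2832489}$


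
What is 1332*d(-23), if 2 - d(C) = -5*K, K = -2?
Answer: -10656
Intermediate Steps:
d(C) = -8 (d(C) = 2 - (-5)*(-2) = 2 - 1*10 = 2 - 10 = -8)
1332*d(-23) = 1332*(-8) = -10656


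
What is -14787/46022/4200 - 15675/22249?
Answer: -53161181859/75448466800 ≈ -0.70460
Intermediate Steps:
-14787/46022/4200 - 15675/22249 = -14787*1/46022*(1/4200) - 15675*1/22249 = -14787/46022*1/4200 - 825/1171 = -4929/64430800 - 825/1171 = -53161181859/75448466800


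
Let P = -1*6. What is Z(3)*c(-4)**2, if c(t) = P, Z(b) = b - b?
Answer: 0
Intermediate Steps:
Z(b) = 0
P = -6
c(t) = -6
Z(3)*c(-4)**2 = 0*(-6)**2 = 0*36 = 0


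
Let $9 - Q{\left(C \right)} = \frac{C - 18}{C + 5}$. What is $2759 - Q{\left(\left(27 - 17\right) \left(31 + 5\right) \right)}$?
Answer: $\frac{1004092}{365} \approx 2750.9$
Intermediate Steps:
$Q{\left(C \right)} = 9 - \frac{-18 + C}{5 + C}$ ($Q{\left(C \right)} = 9 - \frac{C - 18}{C + 5} = 9 - \frac{-18 + C}{5 + C}$)
$2759 - Q{\left(\left(27 - 17\right) \left(31 + 5\right) \right)} = 2759 - \frac{63 + 8 \left(27 - 17\right) \left(31 + 5\right)}{5 + \left(27 - 17\right) \left(31 + 5\right)} = 2759 - \frac{63 + 8 \cdot 10 \cdot 36}{5 + 10 \cdot 36} = 2759 - \frac{63 + 8 \cdot 360}{5 + 360} = 2759 - \frac{63 + 2880}{365} = 2759 - \frac{1}{365} \cdot 2943 = 2759 - \frac{2943}{365} = \frac{1004092}{365}$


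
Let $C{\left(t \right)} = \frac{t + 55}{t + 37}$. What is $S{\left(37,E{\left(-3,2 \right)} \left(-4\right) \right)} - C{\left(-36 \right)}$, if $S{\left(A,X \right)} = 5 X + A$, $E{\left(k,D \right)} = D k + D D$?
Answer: $58$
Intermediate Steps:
$E{\left(k,D \right)} = D^{2} + D k$ ($E{\left(k,D \right)} = D k + D^{2} = D^{2} + D k$)
$C{\left(t \right)} = \frac{55 + t}{37 + t}$
$S{\left(A,X \right)} = A + 5 X$
$S{\left(37,E{\left(-3,2 \right)} \left(-4\right) \right)} - C{\left(-36 \right)} = \left(37 + 5 \cdot 2 \left(2 - 3\right) \left(-4\right)\right) - \frac{55 - 36}{37 - 36} = \left(37 + 5 \cdot 2 \left(-1\right) \left(-4\right)\right) - 1^{-1} \cdot 19 = \left(37 + 5 \left(\left(-2\right) \left(-4\right)\right)\right) - 1 \cdot 19 = \left(37 + 5 \cdot 8\right) - 19 = \left(37 + 40\right) - 19 = 77 - 19 = 58$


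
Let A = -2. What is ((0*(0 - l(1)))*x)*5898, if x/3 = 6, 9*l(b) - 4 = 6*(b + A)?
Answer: 0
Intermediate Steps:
l(b) = -8/9 + 2*b/3 (l(b) = 4/9 + (6*(b - 2))/9 = 4/9 + (6*(-2 + b))/9 = 4/9 + (-12 + 6*b)/9 = 4/9 + (-4/3 + 2*b/3) = -8/9 + 2*b/3)
x = 18 (x = 3*6 = 18)
((0*(0 - l(1)))*x)*5898 = ((0*(0 - (-8/9 + (⅔)*1)))*18)*5898 = ((0*(0 - (-8/9 + ⅔)))*18)*5898 = ((0*(0 - 1*(-2/9)))*18)*5898 = ((0*(0 + 2/9))*18)*5898 = ((0*(2/9))*18)*5898 = (0*18)*5898 = 0*5898 = 0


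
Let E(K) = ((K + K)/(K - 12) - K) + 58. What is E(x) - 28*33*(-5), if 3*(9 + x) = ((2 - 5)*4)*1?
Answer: 117301/25 ≈ 4692.0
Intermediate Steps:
x = -13 (x = -9 + (((2 - 5)*4)*1)/3 = -9 + (-3*4*1)/3 = -9 + (-12*1)/3 = -9 + (1/3)*(-12) = -9 - 4 = -13)
E(K) = 58 - K + 2*K/(-12 + K) (E(K) = ((2*K)/(-12 + K) - K) + 58 = (2*K/(-12 + K) - K) + 58 = (-K + 2*K/(-12 + K)) + 58 = 58 - K + 2*K/(-12 + K))
E(x) - 28*33*(-5) = (-696 - 1*(-13)**2 + 72*(-13))/(-12 - 13) - 28*33*(-5) = (-696 - 1*169 - 936)/(-25) - 924*(-5) = -(-696 - 169 - 936)/25 - 1*(-4620) = -1/25*(-1801) + 4620 = 1801/25 + 4620 = 117301/25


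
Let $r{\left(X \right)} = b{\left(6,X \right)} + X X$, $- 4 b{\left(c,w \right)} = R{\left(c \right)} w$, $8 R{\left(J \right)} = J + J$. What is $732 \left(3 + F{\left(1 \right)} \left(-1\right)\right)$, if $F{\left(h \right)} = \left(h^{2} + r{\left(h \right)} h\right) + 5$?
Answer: $- \frac{5307}{2} \approx -2653.5$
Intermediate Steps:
$R{\left(J \right)} = \frac{J}{4}$ ($R{\left(J \right)} = \frac{J + J}{8} = \frac{2 J}{8} = \frac{J}{4}$)
$b{\left(c,w \right)} = - \frac{c w}{16}$ ($b{\left(c,w \right)} = - \frac{\frac{c}{4} w}{4} = - \frac{\frac{1}{4} c w}{4} = - \frac{c w}{16}$)
$r{\left(X \right)} = X^{2} - \frac{3 X}{8}$ ($r{\left(X \right)} = \left(- \frac{1}{16}\right) 6 X + X X = - \frac{3 X}{8} + X^{2} = X^{2} - \frac{3 X}{8}$)
$F{\left(h \right)} = 5 + h^{2} + \frac{h^{2} \left(-3 + 8 h\right)}{8}$ ($F{\left(h \right)} = \left(h^{2} + \frac{h \left(-3 + 8 h\right)}{8} h\right) + 5 = \left(h^{2} + \frac{h^{2} \left(-3 + 8 h\right)}{8}\right) + 5 = 5 + h^{2} + \frac{h^{2} \left(-3 + 8 h\right)}{8}$)
$732 \left(3 + F{\left(1 \right)} \left(-1\right)\right) = 732 \left(3 + \left(5 + 1^{3} + \frac{5 \cdot 1^{2}}{8}\right) \left(-1\right)\right) = 732 \left(3 + \left(5 + 1 + \frac{5}{8} \cdot 1\right) \left(-1\right)\right) = 732 \left(3 + \left(5 + 1 + \frac{5}{8}\right) \left(-1\right)\right) = 732 \left(3 + \frac{53}{8} \left(-1\right)\right) = 732 \left(3 - \frac{53}{8}\right) = 732 \left(- \frac{29}{8}\right) = - \frac{5307}{2}$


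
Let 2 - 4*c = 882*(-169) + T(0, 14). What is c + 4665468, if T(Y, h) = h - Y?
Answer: 9405459/2 ≈ 4.7027e+6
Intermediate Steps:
c = 74523/2 (c = ½ - (882*(-169) + (14 - 1*0))/4 = ½ - (-149058 + (14 + 0))/4 = ½ - (-149058 + 14)/4 = ½ - ¼*(-149044) = ½ + 37261 = 74523/2 ≈ 37262.)
c + 4665468 = 74523/2 + 4665468 = 9405459/2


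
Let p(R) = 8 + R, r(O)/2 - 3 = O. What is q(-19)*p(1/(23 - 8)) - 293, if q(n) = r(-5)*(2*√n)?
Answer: -293 - 968*I*√19/15 ≈ -293.0 - 281.29*I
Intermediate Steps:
r(O) = 6 + 2*O
q(n) = -8*√n (q(n) = (6 + 2*(-5))*(2*√n) = (6 - 10)*(2*√n) = -8*√n)
q(-19)*p(1/(23 - 8)) - 293 = (-8*I*√19)*(8 + 1/(23 - 8)) - 293 = (-8*I*√19)*(8 + 1/15) - 293 = -8*I*√19*(121/15) - 293 = -968*I*√19/15 - 293 = -293 - 968*I*√19/15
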